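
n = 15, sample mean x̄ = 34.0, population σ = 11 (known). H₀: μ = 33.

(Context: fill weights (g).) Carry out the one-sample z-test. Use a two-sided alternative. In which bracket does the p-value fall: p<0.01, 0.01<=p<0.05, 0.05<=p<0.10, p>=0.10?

p-value bracket: p>=0.10

SE = σ/√n = 11/√15 = 2.8402
z = (x̄−μ₀)/SE = (34.0−33)/2.8402 = 0.3521
p-value (two-sided) = 0.72477
→ bracket: p>=0.10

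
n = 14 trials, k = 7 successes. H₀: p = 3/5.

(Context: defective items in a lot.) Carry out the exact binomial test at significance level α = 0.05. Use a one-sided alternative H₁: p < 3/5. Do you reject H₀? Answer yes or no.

Exact binomial: n=14, k=7, p₀=3/5=0.6000
P(X≤7) from Σ C(n,i)·p₀^i·(1−p₀)^(n−i)
p-value (one-sided, H₁ less) = 0.30755
At α=0.05: p ≥ α → fail to reject H₀

reject H₀: no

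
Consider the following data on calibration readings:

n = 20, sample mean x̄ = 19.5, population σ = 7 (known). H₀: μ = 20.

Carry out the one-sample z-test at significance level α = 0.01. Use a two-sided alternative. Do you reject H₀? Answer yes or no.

reject H₀: no

SE = σ/√n = 7/√20 = 1.5652
z = (x̄−μ₀)/SE = (19.5−20)/1.5652 = -0.3194
p-value (two-sided) = 0.74939
At α=0.01: p ≥ α → fail to reject H₀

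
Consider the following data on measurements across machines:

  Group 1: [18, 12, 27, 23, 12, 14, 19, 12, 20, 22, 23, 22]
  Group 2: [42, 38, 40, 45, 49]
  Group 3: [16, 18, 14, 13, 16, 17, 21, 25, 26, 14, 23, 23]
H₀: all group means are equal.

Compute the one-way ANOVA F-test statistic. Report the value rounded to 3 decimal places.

Group means [18.67, 42.80, 18.83], grand mean 22.897
SSB = Σnᵢ(x̄ᵢ−x̄)² = 2393.556; SSW = ΣΣ(x−x̄ᵢ)² = 591.133
MSB = 2393.556/2 = 1196.7782; MSW = 591.133/26 = 22.7359
F = MSB/MSW = 52.6383
df = (2, 26)

test statistic = 52.638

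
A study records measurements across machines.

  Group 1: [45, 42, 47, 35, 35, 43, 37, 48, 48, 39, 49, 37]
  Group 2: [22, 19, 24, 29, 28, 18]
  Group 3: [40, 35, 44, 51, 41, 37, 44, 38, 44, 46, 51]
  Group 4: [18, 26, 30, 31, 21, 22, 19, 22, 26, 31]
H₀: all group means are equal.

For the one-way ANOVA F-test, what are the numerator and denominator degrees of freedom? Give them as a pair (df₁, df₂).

k = 4 groups, N = 39 total
df = (k−1, N−k) = (4−1, 39−4) = (3, 35)

degrees of freedom = [3, 35]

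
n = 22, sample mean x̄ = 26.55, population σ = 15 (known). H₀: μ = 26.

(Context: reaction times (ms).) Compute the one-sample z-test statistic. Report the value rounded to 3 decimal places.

SE = σ/√n = 15/√22 = 3.1980
z = (x̄−μ₀)/SE = (26.55−26)/3.1980 = 0.1720

test statistic = 0.172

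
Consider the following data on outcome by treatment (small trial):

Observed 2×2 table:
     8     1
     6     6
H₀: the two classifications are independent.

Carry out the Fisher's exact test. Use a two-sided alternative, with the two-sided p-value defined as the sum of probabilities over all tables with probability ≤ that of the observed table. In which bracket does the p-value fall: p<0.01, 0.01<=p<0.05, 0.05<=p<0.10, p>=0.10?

Margins: r₁=9, r₂=12, c₁=14, c₂=7, n=21
p_obs = C(9,8)·C(12,6)/C(21,14); sum pmf over tables with pmf ≤ p_obs
p-value (two-sided) = 0.15882
→ bracket: p>=0.10

p-value bracket: p>=0.10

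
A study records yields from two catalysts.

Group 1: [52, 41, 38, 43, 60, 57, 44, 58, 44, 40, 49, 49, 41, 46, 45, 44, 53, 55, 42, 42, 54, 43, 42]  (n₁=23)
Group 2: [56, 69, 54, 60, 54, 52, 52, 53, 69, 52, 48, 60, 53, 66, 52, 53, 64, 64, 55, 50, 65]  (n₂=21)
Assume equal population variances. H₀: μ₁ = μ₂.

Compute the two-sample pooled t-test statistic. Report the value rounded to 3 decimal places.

test statistic = -5.190

x̄₁=47.043, s₁=6.442, n₁=23
x̄₂=57.190, s₂=6.516, n₂=21
s_p² = [22·6.442² + 20·6.516²]/42 = 41.9570
SE = √(s_p²·(1/23+1/21)) = 1.9550
t = (47.043−57.190)/1.9550 = -5.1902
df = 42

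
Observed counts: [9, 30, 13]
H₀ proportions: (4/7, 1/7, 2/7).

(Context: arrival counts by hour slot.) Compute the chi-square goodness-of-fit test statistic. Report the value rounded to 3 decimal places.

n = 52; E_i = n·p_i = [29.71, 7.43, 14.86]
χ² = (9−29.71)²/29.71 + (30−7.43)²/7.43 + (13−14.86)²/14.86 = 83.2548
df = 2

test statistic = 83.255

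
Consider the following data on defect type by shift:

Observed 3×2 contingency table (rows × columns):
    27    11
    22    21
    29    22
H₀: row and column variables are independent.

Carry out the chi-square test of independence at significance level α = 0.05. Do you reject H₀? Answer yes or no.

reject H₀: no

Row totals [38, 43, 51], col totals [78, 54], n=132
χ² = (27−22.45)²/22.45 + (11−15.55)²/15.55 + (22−25.41)²/25.41 + (21−17.59)²/17.59 + (29−30.14)²/30.14 + (22−20.86)²/20.86 = 3.4720
df = 2
p-value (upper-tail) = 0.17622
At α=0.05: p ≥ α → fail to reject H₀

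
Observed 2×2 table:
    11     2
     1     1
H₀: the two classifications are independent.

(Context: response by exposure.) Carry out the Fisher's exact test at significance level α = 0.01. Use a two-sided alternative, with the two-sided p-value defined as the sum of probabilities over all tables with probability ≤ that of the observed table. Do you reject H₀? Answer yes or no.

Margins: r₁=13, r₂=2, c₁=12, c₂=3, n=15
p_obs = C(13,11)·C(2,1)/C(15,12); sum pmf over tables with pmf ≤ p_obs
p-value (two-sided) = 0.37143
At α=0.01: p ≥ α → fail to reject H₀

reject H₀: no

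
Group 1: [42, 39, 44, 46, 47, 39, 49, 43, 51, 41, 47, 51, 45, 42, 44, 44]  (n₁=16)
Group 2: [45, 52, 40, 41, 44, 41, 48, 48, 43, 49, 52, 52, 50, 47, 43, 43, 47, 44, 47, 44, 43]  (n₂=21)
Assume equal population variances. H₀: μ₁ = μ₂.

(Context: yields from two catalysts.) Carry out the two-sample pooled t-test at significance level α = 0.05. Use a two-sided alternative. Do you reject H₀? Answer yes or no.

reject H₀: no

x̄₁=44.625, s₁=3.722, n₁=16
x̄₂=45.857, s₂=3.732, n₂=21
s_p² = [15·3.722² + 20·3.732²]/35 = 13.8949
SE = √(s_p²·(1/16+1/21)) = 1.2370
t = (44.625−45.857)/1.2370 = -0.9961
df = 35
p-value (two-sided) = 0.32604
At α=0.05: p ≥ α → fail to reject H₀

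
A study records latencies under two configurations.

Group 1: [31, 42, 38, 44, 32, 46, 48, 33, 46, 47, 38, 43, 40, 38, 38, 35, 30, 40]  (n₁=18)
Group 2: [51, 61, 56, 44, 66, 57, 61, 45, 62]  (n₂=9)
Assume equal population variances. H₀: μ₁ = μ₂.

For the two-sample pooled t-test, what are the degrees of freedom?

df = n₁ + n₂ − 2 = 18 + 9 − 2 = 25

degrees of freedom = 25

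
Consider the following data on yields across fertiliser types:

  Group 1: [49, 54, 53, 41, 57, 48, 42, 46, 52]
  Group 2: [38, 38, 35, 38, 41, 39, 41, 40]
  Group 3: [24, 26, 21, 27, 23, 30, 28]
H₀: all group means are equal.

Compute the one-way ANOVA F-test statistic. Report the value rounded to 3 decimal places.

Group means [49.11, 38.75, 25.57], grand mean 38.792
SSB = Σnᵢ(x̄ᵢ−x̄)² = 2181.855; SSW = ΣΣ(x−x̄ᵢ)² = 322.103
MSB = 2181.855/2 = 1090.9276; MSW = 322.103/21 = 15.3382
F = MSB/MSW = 71.1247
df = (2, 21)

test statistic = 71.125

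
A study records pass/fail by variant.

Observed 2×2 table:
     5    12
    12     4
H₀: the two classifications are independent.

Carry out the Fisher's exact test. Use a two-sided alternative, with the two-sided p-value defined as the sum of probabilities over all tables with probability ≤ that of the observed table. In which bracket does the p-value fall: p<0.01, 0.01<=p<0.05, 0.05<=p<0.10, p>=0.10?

p-value bracket: 0.01<=p<0.05

Margins: r₁=17, r₂=16, c₁=17, c₂=16, n=33
p_obs = C(17,5)·C(16,12)/C(33,17); sum pmf over tables with pmf ≤ p_obs
p-value (two-sided) = 0.01492
→ bracket: 0.01<=p<0.05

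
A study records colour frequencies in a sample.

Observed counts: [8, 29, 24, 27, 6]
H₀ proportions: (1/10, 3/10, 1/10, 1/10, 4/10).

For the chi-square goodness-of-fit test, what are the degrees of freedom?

degrees of freedom = 4

df = k − 1 = 5 − 1 = 4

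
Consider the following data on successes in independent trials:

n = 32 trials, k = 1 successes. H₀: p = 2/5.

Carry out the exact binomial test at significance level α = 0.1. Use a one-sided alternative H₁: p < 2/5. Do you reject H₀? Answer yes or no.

reject H₀: yes

Exact binomial: n=32, k=1, p₀=2/5=0.4000
P(X≤1) from Σ C(n,i)·p₀^i·(1−p₀)^(n−i)
p-value (one-sided, H₁ less) = 0.00000
At α=0.1: p < α → reject H₀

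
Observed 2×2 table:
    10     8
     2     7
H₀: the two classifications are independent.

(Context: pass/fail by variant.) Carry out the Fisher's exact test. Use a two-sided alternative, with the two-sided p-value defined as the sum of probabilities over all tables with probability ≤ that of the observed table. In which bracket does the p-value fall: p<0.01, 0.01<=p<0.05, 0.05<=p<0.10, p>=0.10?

Margins: r₁=18, r₂=9, c₁=12, c₂=15, n=27
p_obs = C(18,10)·C(9,2)/C(27,12); sum pmf over tables with pmf ≤ p_obs
p-value (two-sided) = 0.21724
→ bracket: p>=0.10

p-value bracket: p>=0.10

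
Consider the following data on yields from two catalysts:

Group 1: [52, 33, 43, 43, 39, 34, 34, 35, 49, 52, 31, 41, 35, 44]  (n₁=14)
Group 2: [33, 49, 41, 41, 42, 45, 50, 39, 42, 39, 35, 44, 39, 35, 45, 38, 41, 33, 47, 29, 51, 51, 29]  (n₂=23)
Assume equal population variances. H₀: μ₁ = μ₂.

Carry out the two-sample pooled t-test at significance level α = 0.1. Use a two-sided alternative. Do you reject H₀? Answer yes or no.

x̄₁=40.357, s₁=7.099, n₁=14
x̄₂=40.783, s₂=6.508, n₂=23
s_p² = [13·7.099² + 22·6.508²]/35 = 45.3465
SE = √(s_p²·(1/14+1/23)) = 2.2827
t = (40.357−40.783)/2.2827 = -0.1864
df = 35
p-value (two-sided) = 0.85322
At α=0.1: p ≥ α → fail to reject H₀

reject H₀: no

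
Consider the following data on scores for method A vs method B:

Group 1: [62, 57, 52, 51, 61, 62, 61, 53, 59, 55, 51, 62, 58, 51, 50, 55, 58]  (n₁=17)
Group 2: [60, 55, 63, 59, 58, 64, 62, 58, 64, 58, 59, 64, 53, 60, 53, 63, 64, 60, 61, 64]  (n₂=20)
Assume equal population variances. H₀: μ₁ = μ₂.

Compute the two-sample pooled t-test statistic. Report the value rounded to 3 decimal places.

test statistic = -2.861

x̄₁=56.353, s₁=4.415, n₁=17
x̄₂=60.100, s₂=3.553, n₂=20
s_p² = [16·4.415² + 19·3.553²]/35 = 15.7624
SE = √(s_p²·(1/17+1/20)) = 1.3097
t = (56.353−60.100)/1.3097 = -2.8610
df = 35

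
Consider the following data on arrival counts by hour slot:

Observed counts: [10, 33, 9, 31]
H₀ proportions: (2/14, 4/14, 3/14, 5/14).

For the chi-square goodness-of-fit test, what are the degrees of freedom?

degrees of freedom = 3

df = k − 1 = 4 − 1 = 3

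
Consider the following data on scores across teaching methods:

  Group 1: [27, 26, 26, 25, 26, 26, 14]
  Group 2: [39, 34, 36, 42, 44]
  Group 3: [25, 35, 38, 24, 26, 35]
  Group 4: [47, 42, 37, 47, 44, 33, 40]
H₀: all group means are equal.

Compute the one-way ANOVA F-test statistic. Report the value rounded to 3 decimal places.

test statistic = 15.932

Group means [24.29, 39.00, 30.50, 41.43], grand mean 33.520
SSB = Σnᵢ(x̄ᵢ−x̄)² = 1239.597; SSW = ΣΣ(x−x̄ᵢ)² = 544.643
MSB = 1239.597/3 = 413.1990; MSW = 544.643/21 = 25.9354
F = MSB/MSW = 15.9319
df = (3, 21)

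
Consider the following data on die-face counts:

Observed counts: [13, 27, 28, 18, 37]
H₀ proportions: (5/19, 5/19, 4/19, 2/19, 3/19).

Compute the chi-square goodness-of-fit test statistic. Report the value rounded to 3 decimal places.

test statistic = 30.534

n = 123; E_i = n·p_i = [32.37, 32.37, 25.89, 12.95, 19.42]
χ² = (13−32.37)²/32.37 + (27−32.37)²/32.37 + (28−25.89)²/25.89 + (18−12.95)²/12.95 + (37−19.42)²/19.42 = 30.5344
df = 4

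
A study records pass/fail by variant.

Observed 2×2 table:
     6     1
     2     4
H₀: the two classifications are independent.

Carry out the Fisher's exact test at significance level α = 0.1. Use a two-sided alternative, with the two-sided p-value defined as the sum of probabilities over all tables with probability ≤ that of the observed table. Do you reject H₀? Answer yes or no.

reject H₀: no

Margins: r₁=7, r₂=6, c₁=8, c₂=5, n=13
p_obs = C(7,6)·C(6,2)/C(13,8); sum pmf over tables with pmf ≤ p_obs
p-value (two-sided) = 0.10256
At α=0.1: p ≥ α → fail to reject H₀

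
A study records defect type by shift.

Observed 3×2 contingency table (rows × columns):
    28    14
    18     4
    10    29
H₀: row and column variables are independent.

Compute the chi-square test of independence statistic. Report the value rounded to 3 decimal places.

test statistic = 22.215

Row totals [42, 22, 39], col totals [56, 47], n=103
χ² = (28−22.83)²/22.83 + (14−19.17)²/19.17 + (18−11.96)²/11.96 + (4−10.04)²/10.04 + (10−21.20)²/21.20 + (29−17.80)²/17.80 = 22.2154
df = 2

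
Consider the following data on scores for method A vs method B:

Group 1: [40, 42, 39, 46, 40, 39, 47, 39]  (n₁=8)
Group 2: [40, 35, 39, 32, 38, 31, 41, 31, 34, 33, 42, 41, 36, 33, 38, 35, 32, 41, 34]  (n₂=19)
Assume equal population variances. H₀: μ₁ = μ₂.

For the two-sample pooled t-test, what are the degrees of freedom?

degrees of freedom = 25

df = n₁ + n₂ − 2 = 8 + 19 − 2 = 25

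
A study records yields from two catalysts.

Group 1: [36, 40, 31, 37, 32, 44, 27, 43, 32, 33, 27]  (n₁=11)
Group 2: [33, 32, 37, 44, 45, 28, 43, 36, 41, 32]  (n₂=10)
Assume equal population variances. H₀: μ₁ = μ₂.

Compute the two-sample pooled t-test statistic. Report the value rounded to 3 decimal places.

x̄₁=34.727, s₁=5.833, n₁=11
x̄₂=37.100, s₂=5.896, n₂=10
s_p² = [10·5.833² + 9·5.896²]/19 = 34.3727
SE = √(s_p²·(1/11+1/10)) = 2.5617
t = (34.727−37.100)/2.5617 = -0.9262
df = 19

test statistic = -0.926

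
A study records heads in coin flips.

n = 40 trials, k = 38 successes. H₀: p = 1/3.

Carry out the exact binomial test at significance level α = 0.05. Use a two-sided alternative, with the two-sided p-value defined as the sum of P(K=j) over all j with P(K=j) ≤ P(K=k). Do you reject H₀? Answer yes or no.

Exact binomial: n=40, k=38, p₀=1/3=0.3333
P(X=j) = C(n,j)·p₀^j·(1−p₀)^(n−j); p = Σ P(X=j) over j with P(X=j) ≤ P(X=38)
p-value (two-sided) = 0.00000
At α=0.05: p < α → reject H₀

reject H₀: yes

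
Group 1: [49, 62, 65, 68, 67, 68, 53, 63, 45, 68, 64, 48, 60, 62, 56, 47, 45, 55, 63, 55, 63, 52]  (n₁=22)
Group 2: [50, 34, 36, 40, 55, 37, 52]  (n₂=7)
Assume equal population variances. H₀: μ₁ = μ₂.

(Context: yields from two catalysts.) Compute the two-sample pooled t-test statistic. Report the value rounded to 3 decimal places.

x̄₁=58.091, s₁=7.867, n₁=22
x̄₂=43.429, s₂=8.638, n₂=7
s_p² = [21·7.867² + 6·8.638²]/27 = 64.7234
SE = √(s_p²·(1/22+1/7)) = 3.4912
t = (58.091−43.429)/3.4912 = 4.1999
df = 27

test statistic = 4.200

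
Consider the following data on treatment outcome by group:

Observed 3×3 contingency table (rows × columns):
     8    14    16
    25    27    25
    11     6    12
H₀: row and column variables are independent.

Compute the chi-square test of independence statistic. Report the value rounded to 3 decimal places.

Row totals [38, 77, 29], col totals [44, 47, 53], n=144
χ² = (8−11.61)²/11.61 + (14−12.40)²/12.40 + (16−13.99)²/13.99 + (25−23.53)²/23.53 + (27−25.13)²/25.13 + (25−28.34)²/28.34 + (11−8.86)²/8.86 + (6−9.47)²/9.47 + (12−10.67)²/10.67 = 4.1932
df = 4

test statistic = 4.193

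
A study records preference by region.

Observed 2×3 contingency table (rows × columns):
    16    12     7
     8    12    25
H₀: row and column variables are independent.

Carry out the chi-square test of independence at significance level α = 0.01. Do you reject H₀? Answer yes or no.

reject H₀: yes

Row totals [35, 45], col totals [24, 24, 32], n=80
χ² = (16−10.50)²/10.50 + (12−10.50)²/10.50 + (7−14.00)²/14.00 + (8−13.50)²/13.50 + (12−13.50)²/13.50 + (25−18.00)²/18.00 = 11.7249
df = 2
p-value (upper-tail) = 0.00284
At α=0.01: p < α → reject H₀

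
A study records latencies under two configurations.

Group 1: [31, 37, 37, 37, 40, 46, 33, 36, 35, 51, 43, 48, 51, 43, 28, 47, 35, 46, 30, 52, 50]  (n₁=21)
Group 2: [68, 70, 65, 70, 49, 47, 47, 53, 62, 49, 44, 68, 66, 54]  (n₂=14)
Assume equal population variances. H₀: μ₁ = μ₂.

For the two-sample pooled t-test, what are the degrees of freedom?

degrees of freedom = 33

df = n₁ + n₂ − 2 = 21 + 14 − 2 = 33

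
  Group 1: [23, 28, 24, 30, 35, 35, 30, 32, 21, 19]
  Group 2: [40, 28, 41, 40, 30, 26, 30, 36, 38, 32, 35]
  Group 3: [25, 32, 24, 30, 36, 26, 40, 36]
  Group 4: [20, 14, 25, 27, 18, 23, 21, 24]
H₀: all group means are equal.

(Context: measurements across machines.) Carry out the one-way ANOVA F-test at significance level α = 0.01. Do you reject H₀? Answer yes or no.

Group means [27.70, 34.18, 31.12, 21.50], grand mean 29.027
SSB = Σnᵢ(x̄ᵢ−x̄)² = 798.362; SSW = ΣΣ(x−x̄ᵢ)² = 934.611
MSB = 798.362/3 = 266.1205; MSW = 934.611/33 = 28.3216
F = MSB/MSW = 9.3964
df = (3, 33)
p-value (upper-tail) = 0.00012
At α=0.01: p < α → reject H₀

reject H₀: yes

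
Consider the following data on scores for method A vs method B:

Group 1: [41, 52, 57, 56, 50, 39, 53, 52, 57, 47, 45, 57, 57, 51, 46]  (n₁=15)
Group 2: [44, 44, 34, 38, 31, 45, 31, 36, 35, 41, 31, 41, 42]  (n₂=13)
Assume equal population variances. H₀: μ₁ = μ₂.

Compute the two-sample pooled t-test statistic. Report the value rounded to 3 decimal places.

x̄₁=50.667, s₁=5.948, n₁=15
x̄₂=37.923, s₂=5.251, n₂=13
s_p² = [14·5.948² + 12·5.251²]/26 = 31.7791
SE = √(s_p²·(1/15+1/13)) = 2.1362
t = (50.667−37.923)/2.1362 = 5.9657
df = 26

test statistic = 5.966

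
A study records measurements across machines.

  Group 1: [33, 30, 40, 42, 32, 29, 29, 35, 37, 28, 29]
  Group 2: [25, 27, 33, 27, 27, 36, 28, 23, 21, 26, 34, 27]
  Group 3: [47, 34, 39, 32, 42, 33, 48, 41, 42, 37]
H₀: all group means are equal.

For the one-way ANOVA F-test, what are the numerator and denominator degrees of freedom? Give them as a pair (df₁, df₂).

k = 3 groups, N = 33 total
df = (k−1, N−k) = (3−1, 33−3) = (2, 30)

degrees of freedom = [2, 30]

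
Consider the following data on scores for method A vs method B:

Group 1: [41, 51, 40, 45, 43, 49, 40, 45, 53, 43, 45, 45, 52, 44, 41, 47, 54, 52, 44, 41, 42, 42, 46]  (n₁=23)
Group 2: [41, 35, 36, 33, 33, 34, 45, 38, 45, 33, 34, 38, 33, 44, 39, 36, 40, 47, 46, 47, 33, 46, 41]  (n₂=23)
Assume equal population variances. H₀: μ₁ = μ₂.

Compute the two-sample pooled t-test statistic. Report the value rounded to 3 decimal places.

x̄₁=45.435, s₁=4.378, n₁=23
x̄₂=39.000, s₂=5.214, n₂=23
s_p² = [22·4.378² + 22·5.214²]/44 = 23.1739
SE = √(s_p²·(1/23+1/23)) = 1.4196
t = (45.435−39.000)/1.4196 = 4.5330
df = 44

test statistic = 4.533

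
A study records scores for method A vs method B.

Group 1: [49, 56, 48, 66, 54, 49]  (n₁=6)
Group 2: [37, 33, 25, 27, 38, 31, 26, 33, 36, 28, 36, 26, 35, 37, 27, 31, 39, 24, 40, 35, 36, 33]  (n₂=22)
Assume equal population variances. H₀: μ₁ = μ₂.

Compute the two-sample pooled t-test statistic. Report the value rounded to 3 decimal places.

test statistic = 8.590

x̄₁=53.667, s₁=6.831, n₁=6
x̄₂=32.409, s₂=4.963, n₂=22
s_p² = [5·6.831² + 21·4.963²]/26 = 28.8712
SE = √(s_p²·(1/6+1/22)) = 2.4747
t = (53.667−32.409)/2.4747 = 8.5899
df = 26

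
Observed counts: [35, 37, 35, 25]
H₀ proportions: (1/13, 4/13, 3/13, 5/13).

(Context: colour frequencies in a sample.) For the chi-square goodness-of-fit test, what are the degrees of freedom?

degrees of freedom = 3

df = k − 1 = 4 − 1 = 3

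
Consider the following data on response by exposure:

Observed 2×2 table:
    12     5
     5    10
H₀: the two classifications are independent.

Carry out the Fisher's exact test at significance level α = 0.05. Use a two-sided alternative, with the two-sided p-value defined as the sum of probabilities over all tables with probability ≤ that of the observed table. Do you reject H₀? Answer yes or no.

Margins: r₁=17, r₂=15, c₁=17, c₂=15, n=32
p_obs = C(17,12)·C(15,5)/C(32,17); sum pmf over tables with pmf ≤ p_obs
p-value (two-sided) = 0.07446
At α=0.05: p ≥ α → fail to reject H₀

reject H₀: no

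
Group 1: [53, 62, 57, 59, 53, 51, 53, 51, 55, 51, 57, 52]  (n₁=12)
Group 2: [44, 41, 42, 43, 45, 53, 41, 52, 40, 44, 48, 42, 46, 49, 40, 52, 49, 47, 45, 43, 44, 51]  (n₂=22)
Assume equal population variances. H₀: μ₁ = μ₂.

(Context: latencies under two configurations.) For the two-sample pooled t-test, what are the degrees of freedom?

degrees of freedom = 32

df = n₁ + n₂ − 2 = 12 + 22 − 2 = 32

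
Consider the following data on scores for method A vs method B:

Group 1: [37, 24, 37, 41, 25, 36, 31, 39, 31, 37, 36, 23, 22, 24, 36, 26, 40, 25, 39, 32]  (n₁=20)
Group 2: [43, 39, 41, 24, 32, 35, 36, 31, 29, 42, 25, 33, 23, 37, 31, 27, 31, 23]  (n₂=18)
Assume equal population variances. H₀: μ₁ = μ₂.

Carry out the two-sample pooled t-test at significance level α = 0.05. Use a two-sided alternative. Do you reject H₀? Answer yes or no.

x̄₁=32.050, s₁=6.533, n₁=20
x̄₂=32.333, s₂=6.472, n₂=18
s_p² = [19·6.533² + 17·6.472²]/36 = 42.3042
SE = √(s_p²·(1/20+1/18)) = 2.1132
t = (32.050−32.333)/2.1132 = -0.1341
df = 36
p-value (two-sided) = 0.89409
At α=0.05: p ≥ α → fail to reject H₀

reject H₀: no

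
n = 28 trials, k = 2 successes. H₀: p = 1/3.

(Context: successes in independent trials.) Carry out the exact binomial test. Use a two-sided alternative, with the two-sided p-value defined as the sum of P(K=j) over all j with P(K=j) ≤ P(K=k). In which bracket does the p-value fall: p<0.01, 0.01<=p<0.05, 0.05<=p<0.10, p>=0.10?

Exact binomial: n=28, k=2, p₀=1/3=0.3333
P(X=j) = C(n,j)·p₀^j·(1−p₀)^(n−j); p = Σ P(X=j) over j with P(X=j) ≤ P(X=2)
p-value (two-sided) = 0.00207
→ bracket: p<0.01

p-value bracket: p<0.01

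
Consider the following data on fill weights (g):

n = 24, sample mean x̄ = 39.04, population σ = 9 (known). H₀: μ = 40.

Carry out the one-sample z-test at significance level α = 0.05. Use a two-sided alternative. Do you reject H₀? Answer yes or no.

reject H₀: no

SE = σ/√n = 9/√24 = 1.8371
z = (x̄−μ₀)/SE = (39.04−40)/1.8371 = -0.5226
p-value (two-sided) = 0.60128
At α=0.05: p ≥ α → fail to reject H₀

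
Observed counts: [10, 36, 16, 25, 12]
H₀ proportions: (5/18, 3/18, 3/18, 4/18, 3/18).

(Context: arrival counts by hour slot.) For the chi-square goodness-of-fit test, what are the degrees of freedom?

df = k − 1 = 5 − 1 = 4

degrees of freedom = 4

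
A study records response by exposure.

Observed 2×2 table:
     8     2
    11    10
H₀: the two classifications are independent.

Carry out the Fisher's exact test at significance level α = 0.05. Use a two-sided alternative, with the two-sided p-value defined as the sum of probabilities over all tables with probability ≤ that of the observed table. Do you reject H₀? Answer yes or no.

reject H₀: no

Margins: r₁=10, r₂=21, c₁=19, c₂=12, n=31
p_obs = C(10,8)·C(21,11)/C(31,19); sum pmf over tables with pmf ≤ p_obs
p-value (two-sided) = 0.23961
At α=0.05: p ≥ α → fail to reject H₀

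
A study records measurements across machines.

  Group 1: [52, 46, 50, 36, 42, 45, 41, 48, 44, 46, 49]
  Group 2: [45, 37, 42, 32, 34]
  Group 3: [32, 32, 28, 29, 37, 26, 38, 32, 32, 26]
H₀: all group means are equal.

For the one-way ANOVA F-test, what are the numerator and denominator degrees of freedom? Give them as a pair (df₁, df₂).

k = 3 groups, N = 26 total
df = (k−1, N−k) = (3−1, 26−3) = (2, 23)

degrees of freedom = [2, 23]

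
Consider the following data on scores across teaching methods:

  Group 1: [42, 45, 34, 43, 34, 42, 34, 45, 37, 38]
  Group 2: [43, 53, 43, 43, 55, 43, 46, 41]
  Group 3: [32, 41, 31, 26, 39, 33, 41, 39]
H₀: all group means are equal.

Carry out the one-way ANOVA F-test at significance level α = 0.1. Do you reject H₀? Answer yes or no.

reject H₀: yes

Group means [39.40, 45.88, 35.25], grand mean 40.115
SSB = Σnᵢ(x̄ᵢ−x̄)² = 459.879; SSW = ΣΣ(x−x̄ᵢ)² = 588.775
MSB = 459.879/2 = 229.9394; MSW = 588.775/23 = 25.5989
F = MSB/MSW = 8.9824
df = (2, 23)
p-value (upper-tail) = 0.00131
At α=0.1: p < α → reject H₀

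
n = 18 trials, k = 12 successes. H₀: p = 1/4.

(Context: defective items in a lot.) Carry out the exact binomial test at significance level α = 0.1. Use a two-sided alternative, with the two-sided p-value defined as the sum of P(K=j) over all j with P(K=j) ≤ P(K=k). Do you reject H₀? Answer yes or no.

Exact binomial: n=18, k=12, p₀=1/4=0.2500
P(X=j) = C(n,j)·p₀^j·(1−p₀)^(n−j); p = Σ P(X=j) over j with P(X=j) ≤ P(X=12)
p-value (two-sided) = 0.00023
At α=0.1: p < α → reject H₀

reject H₀: yes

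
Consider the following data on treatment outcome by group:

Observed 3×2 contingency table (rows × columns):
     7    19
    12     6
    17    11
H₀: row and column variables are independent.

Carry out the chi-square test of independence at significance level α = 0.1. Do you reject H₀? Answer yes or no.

reject H₀: yes

Row totals [26, 18, 28], col totals [36, 36], n=72
χ² = (7−13.00)²/13.00 + (19−13.00)²/13.00 + (12−9.00)²/9.00 + (6−9.00)²/9.00 + (17−14.00)²/14.00 + (11−14.00)²/14.00 = 8.8242
df = 2
p-value (upper-tail) = 0.01213
At α=0.1: p < α → reject H₀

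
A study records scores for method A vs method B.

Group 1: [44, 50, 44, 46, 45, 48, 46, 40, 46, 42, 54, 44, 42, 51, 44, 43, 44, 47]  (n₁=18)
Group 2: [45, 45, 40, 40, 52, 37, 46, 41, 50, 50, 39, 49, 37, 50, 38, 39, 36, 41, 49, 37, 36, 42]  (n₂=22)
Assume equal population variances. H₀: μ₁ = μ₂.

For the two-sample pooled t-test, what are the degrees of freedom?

degrees of freedom = 38

df = n₁ + n₂ − 2 = 18 + 22 − 2 = 38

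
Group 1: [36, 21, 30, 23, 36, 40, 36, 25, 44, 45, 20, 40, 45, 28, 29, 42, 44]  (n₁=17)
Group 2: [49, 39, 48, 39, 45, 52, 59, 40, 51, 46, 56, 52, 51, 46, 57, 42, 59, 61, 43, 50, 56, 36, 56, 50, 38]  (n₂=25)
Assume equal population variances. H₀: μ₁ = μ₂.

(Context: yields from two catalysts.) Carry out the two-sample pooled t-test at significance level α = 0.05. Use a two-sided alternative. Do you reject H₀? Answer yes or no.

reject H₀: yes

x̄₁=34.353, s₁=8.775, n₁=17
x̄₂=48.840, s₂=7.284, n₂=25
s_p² = [16·8.775² + 24·7.284²]/40 = 62.6311
SE = √(s_p²·(1/17+1/25)) = 2.4879
t = (34.353−48.840)/2.4879 = -5.8231
df = 40
p-value (two-sided) = 0.00000
At α=0.05: p < α → reject H₀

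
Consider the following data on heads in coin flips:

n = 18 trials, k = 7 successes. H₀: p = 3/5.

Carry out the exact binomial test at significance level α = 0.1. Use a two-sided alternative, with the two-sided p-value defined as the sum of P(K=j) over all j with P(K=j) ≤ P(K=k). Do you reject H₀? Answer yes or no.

reject H₀: yes

Exact binomial: n=18, k=7, p₀=3/5=0.6000
P(X=j) = C(n,j)·p₀^j·(1−p₀)^(n−j); p = Σ P(X=j) over j with P(X=j) ≤ P(X=7)
p-value (two-sided) = 0.09043
At α=0.1: p < α → reject H₀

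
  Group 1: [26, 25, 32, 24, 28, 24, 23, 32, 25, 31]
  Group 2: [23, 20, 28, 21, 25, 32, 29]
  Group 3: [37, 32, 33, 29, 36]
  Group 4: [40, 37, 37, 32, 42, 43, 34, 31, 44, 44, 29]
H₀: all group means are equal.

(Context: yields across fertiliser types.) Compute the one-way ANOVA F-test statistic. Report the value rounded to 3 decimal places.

test statistic = 14.928

Group means [27.00, 25.43, 33.40, 37.55], grand mean 31.152
SSB = Σnᵢ(x̄ᵢ−x̄)² = 876.601; SSW = ΣΣ(x−x̄ᵢ)² = 567.642
MSB = 876.601/3 = 292.2003; MSW = 567.642/29 = 19.5738
F = MSB/MSW = 14.9281
df = (3, 29)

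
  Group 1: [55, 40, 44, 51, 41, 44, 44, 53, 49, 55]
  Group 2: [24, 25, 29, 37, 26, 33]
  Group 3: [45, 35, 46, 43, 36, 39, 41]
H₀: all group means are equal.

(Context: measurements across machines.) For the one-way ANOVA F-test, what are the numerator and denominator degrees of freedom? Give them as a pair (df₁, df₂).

k = 3 groups, N = 23 total
df = (k−1, N−k) = (3−1, 23−3) = (2, 20)

degrees of freedom = [2, 20]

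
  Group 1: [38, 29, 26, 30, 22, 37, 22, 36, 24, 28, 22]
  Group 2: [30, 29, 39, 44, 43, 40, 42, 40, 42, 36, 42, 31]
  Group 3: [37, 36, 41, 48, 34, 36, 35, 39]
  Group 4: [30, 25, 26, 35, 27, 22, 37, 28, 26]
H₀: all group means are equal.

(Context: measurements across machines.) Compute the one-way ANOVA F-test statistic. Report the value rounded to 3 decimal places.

Group means [28.55, 38.17, 38.25, 28.44], grand mean 33.350
SSB = Σnᵢ(x̄ᵢ−x̄)² = 940.984; SSW = ΣΣ(x−x̄ᵢ)² = 1020.116
MSB = 940.984/3 = 313.6613; MSW = 1020.116/36 = 28.3366
F = MSB/MSW = 11.0691
df = (3, 36)

test statistic = 11.069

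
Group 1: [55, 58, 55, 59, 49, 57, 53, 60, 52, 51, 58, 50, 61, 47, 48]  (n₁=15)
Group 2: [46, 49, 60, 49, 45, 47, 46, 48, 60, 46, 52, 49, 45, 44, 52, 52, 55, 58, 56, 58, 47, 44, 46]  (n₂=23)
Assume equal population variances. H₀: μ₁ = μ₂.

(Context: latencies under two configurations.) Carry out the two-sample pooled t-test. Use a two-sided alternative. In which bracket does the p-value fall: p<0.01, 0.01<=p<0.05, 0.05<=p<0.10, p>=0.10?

p-value bracket: 0.01<=p<0.05

x̄₁=54.200, s₁=4.570, n₁=15
x̄₂=50.174, s₂=5.271, n₂=23
s_p² = [14·4.570² + 22·5.271²]/36 = 25.1029
SE = √(s_p²·(1/15+1/23)) = 1.6628
t = (54.200−50.174)/1.6628 = 2.4212
df = 36
p-value (two-sided) = 0.02063
→ bracket: 0.01<=p<0.05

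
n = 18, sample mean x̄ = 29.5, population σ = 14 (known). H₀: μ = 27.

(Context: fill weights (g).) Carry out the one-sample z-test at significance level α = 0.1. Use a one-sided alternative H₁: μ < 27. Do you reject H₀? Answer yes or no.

reject H₀: no

SE = σ/√n = 14/√18 = 3.2998
z = (x̄−μ₀)/SE = (29.5−27)/3.2998 = 0.7576
p-value (one-sided, H₁ less) = 0.77566
At α=0.1: p ≥ α → fail to reject H₀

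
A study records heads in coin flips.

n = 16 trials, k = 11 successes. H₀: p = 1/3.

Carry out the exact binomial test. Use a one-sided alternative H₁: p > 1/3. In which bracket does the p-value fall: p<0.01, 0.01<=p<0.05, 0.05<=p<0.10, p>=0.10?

p-value bracket: p<0.01

Exact binomial: n=16, k=11, p₀=1/3=0.3333
P(X≥11) from Σ C(n,i)·p₀^i·(1−p₀)^(n−i)
p-value (one-sided, H₁ greater) = 0.00404
→ bracket: p<0.01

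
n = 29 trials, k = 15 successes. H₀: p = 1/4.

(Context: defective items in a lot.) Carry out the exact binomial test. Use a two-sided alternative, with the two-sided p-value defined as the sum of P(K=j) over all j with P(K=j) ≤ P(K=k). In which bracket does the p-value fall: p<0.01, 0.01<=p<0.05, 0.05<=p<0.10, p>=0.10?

p-value bracket: p<0.01

Exact binomial: n=29, k=15, p₀=1/4=0.2500
P(X=j) = C(n,j)·p₀^j·(1−p₀)^(n−j); p = Σ P(X=j) over j with P(X=j) ≤ P(X=15)
p-value (two-sided) = 0.00202
→ bracket: p<0.01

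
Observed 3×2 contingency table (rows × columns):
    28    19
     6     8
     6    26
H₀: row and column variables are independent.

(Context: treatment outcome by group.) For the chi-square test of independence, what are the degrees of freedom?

degrees of freedom = 2

df = (r−1)(c−1) = (3−1)·(2−1) = 2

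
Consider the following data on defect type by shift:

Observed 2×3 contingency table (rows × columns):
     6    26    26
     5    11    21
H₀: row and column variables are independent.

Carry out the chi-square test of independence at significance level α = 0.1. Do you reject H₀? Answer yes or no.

Row totals [58, 37], col totals [11, 37, 47], n=95
χ² = (6−6.72)²/6.72 + (26−22.59)²/22.59 + (26−28.69)²/28.69 + (5−4.28)²/4.28 + (11−14.41)²/14.41 + (21−18.31)²/18.31 = 2.1677
df = 2
p-value (upper-tail) = 0.33829
At α=0.1: p ≥ α → fail to reject H₀

reject H₀: no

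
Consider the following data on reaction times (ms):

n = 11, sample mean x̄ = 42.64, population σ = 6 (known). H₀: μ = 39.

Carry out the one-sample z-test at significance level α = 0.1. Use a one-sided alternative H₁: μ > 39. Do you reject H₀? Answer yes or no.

reject H₀: yes

SE = σ/√n = 6/√11 = 1.8091
z = (x̄−μ₀)/SE = (42.64−39)/1.8091 = 2.0121
p-value (one-sided, H₁ greater) = 0.02211
At α=0.1: p < α → reject H₀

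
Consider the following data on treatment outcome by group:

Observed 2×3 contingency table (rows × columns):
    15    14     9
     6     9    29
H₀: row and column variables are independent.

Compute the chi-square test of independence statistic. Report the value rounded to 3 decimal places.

Row totals [38, 44], col totals [21, 23, 38], n=82
χ² = (15−9.73)²/9.73 + (14−10.66)²/10.66 + (9−17.61)²/17.61 + (6−11.27)²/11.27 + (9−12.34)²/12.34 + (29−20.39)²/20.39 = 15.1123
df = 2

test statistic = 15.112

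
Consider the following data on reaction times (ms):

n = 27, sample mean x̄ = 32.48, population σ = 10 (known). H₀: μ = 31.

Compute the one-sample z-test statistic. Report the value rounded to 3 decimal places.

test statistic = 0.769

SE = σ/√n = 10/√27 = 1.9245
z = (x̄−μ₀)/SE = (32.48−31)/1.9245 = 0.7690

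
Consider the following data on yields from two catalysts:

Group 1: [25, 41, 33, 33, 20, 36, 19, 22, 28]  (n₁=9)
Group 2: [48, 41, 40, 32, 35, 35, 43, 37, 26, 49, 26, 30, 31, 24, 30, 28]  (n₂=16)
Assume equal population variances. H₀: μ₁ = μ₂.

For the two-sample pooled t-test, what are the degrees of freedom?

degrees of freedom = 23

df = n₁ + n₂ − 2 = 9 + 16 − 2 = 23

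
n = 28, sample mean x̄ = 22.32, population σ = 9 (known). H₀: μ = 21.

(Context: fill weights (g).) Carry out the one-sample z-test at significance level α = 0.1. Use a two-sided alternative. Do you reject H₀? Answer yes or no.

reject H₀: no

SE = σ/√n = 9/√28 = 1.7008
z = (x̄−μ₀)/SE = (22.32−21)/1.7008 = 0.7761
p-value (two-sided) = 0.43770
At α=0.1: p ≥ α → fail to reject H₀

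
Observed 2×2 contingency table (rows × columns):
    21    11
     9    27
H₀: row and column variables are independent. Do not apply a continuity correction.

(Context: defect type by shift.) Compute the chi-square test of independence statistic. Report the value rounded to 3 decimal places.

Row totals [32, 36], col totals [30, 38], n=68
χ² = (21−14.12)²/14.12 + (11−17.88)²/17.88 + (9−15.88)²/15.88 + (27−20.12)²/20.12 = 11.3408
df = 1

test statistic = 11.341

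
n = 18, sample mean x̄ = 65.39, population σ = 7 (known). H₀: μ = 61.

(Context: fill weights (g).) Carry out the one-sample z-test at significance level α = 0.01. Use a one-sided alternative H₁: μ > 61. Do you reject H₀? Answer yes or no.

reject H₀: yes

SE = σ/√n = 7/√18 = 1.6499
z = (x̄−μ₀)/SE = (65.39−61)/1.6499 = 2.6607
p-value (one-sided, H₁ greater) = 0.00390
At α=0.01: p < α → reject H₀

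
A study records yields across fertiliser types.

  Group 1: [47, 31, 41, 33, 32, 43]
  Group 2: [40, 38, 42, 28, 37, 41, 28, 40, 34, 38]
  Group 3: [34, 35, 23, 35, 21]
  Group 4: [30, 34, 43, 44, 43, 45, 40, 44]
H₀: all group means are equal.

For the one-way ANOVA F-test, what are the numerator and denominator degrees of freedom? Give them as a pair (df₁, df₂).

degrees of freedom = [3, 25]

k = 4 groups, N = 29 total
df = (k−1, N−k) = (4−1, 29−4) = (3, 25)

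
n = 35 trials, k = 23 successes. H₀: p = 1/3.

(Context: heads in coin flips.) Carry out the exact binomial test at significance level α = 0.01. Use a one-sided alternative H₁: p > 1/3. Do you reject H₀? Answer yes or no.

reject H₀: yes

Exact binomial: n=35, k=23, p₀=1/3=0.3333
P(X≥23) from Σ C(n,i)·p₀^i·(1−p₀)^(n−i)
p-value (one-sided, H₁ greater) = 0.00009
At α=0.01: p < α → reject H₀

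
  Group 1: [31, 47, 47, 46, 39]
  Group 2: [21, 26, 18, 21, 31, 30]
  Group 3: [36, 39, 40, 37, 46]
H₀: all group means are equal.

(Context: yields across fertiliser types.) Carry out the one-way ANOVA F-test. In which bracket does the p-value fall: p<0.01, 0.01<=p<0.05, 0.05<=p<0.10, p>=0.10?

Group means [42.00, 24.50, 39.60], grand mean 34.688
SSB = Σnᵢ(x̄ᵢ−x̄)² = 1010.738; SSW = ΣΣ(x−x̄ᵢ)² = 398.700
MSB = 1010.738/2 = 505.3688; MSW = 398.700/13 = 30.6692
F = MSB/MSW = 16.4780
df = (2, 13)
p-value (upper-tail) = 0.00027
→ bracket: p<0.01

p-value bracket: p<0.01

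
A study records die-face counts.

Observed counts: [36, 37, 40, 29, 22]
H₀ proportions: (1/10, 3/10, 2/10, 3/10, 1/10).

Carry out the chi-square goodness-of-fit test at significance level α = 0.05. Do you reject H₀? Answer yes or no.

n = 164; E_i = n·p_i = [16.40, 49.20, 32.80, 49.20, 16.40]
χ² = (36−16.40)²/16.40 + (37−49.20)²/49.20 + (40−32.80)²/32.80 + (29−49.20)²/49.20 + (22−16.40)²/16.40 = 38.2358
df = 4
p-value (upper-tail) = 0.00000
At α=0.05: p < α → reject H₀

reject H₀: yes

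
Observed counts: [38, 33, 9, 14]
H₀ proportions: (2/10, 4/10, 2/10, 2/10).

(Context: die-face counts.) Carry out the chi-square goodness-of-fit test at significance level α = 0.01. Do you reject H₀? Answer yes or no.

n = 94; E_i = n·p_i = [18.80, 37.60, 18.80, 18.80]
χ² = (38−18.80)²/18.80 + (33−37.60)²/37.60 + (9−18.80)²/18.80 + (14−18.80)²/18.80 = 26.5053
df = 3
p-value (upper-tail) = 0.00001
At α=0.01: p < α → reject H₀

reject H₀: yes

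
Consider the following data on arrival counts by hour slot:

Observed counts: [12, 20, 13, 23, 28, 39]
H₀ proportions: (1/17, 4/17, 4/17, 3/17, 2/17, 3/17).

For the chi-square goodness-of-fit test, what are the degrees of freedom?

df = k − 1 = 6 − 1 = 5

degrees of freedom = 5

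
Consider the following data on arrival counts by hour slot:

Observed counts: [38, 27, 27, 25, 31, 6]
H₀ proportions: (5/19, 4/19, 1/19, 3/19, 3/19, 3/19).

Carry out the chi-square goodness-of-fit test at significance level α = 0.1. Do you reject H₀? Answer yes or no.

n = 154; E_i = n·p_i = [40.53, 32.42, 8.11, 24.32, 24.32, 24.32]
χ² = (38−40.53)²/40.53 + (27−32.42)²/32.42 + (27−8.11)²/8.11 + (25−24.32)²/24.32 + (31−24.32)²/24.32 + (6−24.32)²/24.32 = 60.7637
df = 5
p-value (upper-tail) = 0.00000
At α=0.1: p < α → reject H₀

reject H₀: yes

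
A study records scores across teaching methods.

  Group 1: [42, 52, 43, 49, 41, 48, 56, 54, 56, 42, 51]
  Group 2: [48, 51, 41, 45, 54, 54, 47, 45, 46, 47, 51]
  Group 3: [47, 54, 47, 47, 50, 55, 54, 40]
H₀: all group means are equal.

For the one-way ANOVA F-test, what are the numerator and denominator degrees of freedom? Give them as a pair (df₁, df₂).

k = 3 groups, N = 30 total
df = (k−1, N−k) = (3−1, 30−3) = (2, 27)

degrees of freedom = [2, 27]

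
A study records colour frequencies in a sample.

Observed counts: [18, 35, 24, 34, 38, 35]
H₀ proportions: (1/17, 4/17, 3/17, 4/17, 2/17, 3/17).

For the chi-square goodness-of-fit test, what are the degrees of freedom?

degrees of freedom = 5

df = k − 1 = 6 − 1 = 5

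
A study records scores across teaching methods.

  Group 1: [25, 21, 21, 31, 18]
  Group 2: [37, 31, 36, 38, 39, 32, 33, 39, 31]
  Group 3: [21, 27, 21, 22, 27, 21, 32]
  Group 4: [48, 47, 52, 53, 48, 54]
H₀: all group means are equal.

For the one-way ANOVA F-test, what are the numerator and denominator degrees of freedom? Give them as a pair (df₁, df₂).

degrees of freedom = [3, 23]

k = 4 groups, N = 27 total
df = (k−1, N−k) = (4−1, 27−4) = (3, 23)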